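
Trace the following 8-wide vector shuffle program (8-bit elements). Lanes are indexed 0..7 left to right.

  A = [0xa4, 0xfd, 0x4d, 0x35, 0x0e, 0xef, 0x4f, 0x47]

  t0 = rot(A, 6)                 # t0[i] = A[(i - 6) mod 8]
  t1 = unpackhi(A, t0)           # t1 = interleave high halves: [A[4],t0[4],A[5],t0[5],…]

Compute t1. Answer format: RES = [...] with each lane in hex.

RES = [ 0x0e  0x4f  0xef  0x47  0x4f  0xa4  0x47  0xfd ]

t0 = [0x4d, 0x35, 0x0e, 0xef, 0x4f, 0x47, 0xa4, 0xfd]
t1 = [0x0e, 0x4f, 0xef, 0x47, 0x4f, 0xa4, 0x47, 0xfd]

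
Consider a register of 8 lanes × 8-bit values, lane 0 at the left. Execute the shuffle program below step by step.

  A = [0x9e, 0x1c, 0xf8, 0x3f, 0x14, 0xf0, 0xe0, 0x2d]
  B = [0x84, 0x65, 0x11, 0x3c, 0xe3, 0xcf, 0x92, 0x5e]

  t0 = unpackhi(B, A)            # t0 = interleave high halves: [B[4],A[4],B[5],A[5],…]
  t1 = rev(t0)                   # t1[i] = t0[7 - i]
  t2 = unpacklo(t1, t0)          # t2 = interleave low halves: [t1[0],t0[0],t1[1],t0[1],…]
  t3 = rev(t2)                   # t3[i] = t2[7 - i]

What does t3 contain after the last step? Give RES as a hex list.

→ t0 |e3|14|cf|f0|92|e0|5e|2d|
→ t1 |2d|5e|e0|92|f0|cf|14|e3|
→ t2 |2d|e3|5e|14|e0|cf|92|f0|
→ t3 |f0|92|cf|e0|14|5e|e3|2d|

RES = [0xf0, 0x92, 0xcf, 0xe0, 0x14, 0x5e, 0xe3, 0x2d]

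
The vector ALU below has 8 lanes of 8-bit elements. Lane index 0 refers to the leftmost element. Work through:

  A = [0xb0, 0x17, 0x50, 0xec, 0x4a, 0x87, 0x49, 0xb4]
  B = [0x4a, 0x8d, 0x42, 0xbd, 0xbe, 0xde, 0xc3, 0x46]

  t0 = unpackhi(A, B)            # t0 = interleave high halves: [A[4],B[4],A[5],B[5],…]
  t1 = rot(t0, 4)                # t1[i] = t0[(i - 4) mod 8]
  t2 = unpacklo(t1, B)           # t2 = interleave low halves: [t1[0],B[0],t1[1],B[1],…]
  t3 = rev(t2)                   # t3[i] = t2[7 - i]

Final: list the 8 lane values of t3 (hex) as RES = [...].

RES = [0xbd, 0x46, 0x42, 0xb4, 0x8d, 0xc3, 0x4a, 0x49]

t0 = [0x4a, 0xbe, 0x87, 0xde, 0x49, 0xc3, 0xb4, 0x46]
t1 = [0x49, 0xc3, 0xb4, 0x46, 0x4a, 0xbe, 0x87, 0xde]
t2 = [0x49, 0x4a, 0xc3, 0x8d, 0xb4, 0x42, 0x46, 0xbd]
t3 = [0xbd, 0x46, 0x42, 0xb4, 0x8d, 0xc3, 0x4a, 0x49]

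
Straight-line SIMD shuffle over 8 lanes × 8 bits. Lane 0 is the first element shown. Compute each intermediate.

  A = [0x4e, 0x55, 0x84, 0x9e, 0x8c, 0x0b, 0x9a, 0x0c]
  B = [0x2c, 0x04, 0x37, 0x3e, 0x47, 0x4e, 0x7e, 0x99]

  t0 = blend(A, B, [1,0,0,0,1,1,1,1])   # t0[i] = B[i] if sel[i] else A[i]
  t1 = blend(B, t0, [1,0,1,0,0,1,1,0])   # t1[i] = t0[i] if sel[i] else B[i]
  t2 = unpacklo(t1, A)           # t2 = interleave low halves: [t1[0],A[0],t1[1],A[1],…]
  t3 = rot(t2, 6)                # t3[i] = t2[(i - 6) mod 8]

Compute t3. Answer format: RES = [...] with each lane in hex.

t0 = [0x2c, 0x55, 0x84, 0x9e, 0x47, 0x4e, 0x7e, 0x99]
t1 = [0x2c, 0x04, 0x84, 0x3e, 0x47, 0x4e, 0x7e, 0x99]
t2 = [0x2c, 0x4e, 0x04, 0x55, 0x84, 0x84, 0x3e, 0x9e]
t3 = [0x04, 0x55, 0x84, 0x84, 0x3e, 0x9e, 0x2c, 0x4e]

RES = [ 0x04  0x55  0x84  0x84  0x3e  0x9e  0x2c  0x4e ]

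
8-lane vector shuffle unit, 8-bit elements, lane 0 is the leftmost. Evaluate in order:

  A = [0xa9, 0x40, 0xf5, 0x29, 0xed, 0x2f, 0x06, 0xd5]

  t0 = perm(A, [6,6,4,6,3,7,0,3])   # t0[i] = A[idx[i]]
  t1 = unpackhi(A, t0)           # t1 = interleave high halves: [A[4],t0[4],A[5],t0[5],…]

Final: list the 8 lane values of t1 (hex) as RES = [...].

  t0: 06 06 ed 06 29 d5 a9 29
  t1: ed 29 2f d5 06 a9 d5 29

RES = [ 0xed  0x29  0x2f  0xd5  0x06  0xa9  0xd5  0x29 ]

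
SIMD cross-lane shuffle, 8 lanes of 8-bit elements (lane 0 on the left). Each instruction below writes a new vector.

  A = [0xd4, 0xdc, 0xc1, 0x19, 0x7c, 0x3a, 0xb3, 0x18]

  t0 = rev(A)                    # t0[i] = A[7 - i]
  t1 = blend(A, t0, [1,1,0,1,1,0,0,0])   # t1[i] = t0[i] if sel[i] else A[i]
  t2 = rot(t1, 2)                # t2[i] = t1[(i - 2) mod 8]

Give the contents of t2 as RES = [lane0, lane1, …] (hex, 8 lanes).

→ t0 |18|b3|3a|7c|19|c1|dc|d4|
→ t1 |18|b3|c1|7c|19|3a|b3|18|
→ t2 |b3|18|18|b3|c1|7c|19|3a|

RES = [ 0xb3  0x18  0x18  0xb3  0xc1  0x7c  0x19  0x3a ]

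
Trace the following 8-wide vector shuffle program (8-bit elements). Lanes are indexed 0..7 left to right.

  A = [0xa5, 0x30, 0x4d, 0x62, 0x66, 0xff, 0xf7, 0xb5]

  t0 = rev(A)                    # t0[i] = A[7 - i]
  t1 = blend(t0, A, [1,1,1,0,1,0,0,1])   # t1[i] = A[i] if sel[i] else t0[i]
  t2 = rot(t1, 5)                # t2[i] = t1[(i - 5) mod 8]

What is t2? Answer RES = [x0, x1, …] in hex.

t0 = [0xb5, 0xf7, 0xff, 0x66, 0x62, 0x4d, 0x30, 0xa5]
t1 = [0xa5, 0x30, 0x4d, 0x66, 0x66, 0x4d, 0x30, 0xb5]
t2 = [0x66, 0x66, 0x4d, 0x30, 0xb5, 0xa5, 0x30, 0x4d]

RES = [ 0x66  0x66  0x4d  0x30  0xb5  0xa5  0x30  0x4d ]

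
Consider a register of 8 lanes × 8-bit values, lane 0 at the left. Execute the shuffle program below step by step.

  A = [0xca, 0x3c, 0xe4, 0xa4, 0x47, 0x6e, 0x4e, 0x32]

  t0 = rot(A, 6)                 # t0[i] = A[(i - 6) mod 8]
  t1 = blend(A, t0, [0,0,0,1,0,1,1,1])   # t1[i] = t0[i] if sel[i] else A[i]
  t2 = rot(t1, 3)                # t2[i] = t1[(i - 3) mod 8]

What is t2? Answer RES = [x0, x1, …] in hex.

RES = [ 0x32  0xca  0x3c  0xca  0x3c  0xe4  0x6e  0x47 ]

t0 = [0xe4, 0xa4, 0x47, 0x6e, 0x4e, 0x32, 0xca, 0x3c]
t1 = [0xca, 0x3c, 0xe4, 0x6e, 0x47, 0x32, 0xca, 0x3c]
t2 = [0x32, 0xca, 0x3c, 0xca, 0x3c, 0xe4, 0x6e, 0x47]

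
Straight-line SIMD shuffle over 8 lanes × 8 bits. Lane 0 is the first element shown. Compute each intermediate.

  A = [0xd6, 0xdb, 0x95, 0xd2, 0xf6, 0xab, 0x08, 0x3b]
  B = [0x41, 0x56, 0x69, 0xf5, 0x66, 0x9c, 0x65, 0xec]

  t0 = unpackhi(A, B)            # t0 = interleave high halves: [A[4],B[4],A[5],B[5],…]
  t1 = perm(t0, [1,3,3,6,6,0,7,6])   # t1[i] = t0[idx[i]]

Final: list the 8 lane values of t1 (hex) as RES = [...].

→ t0 |f6|66|ab|9c|08|65|3b|ec|
→ t1 |66|9c|9c|3b|3b|f6|ec|3b|

RES = [0x66, 0x9c, 0x9c, 0x3b, 0x3b, 0xf6, 0xec, 0x3b]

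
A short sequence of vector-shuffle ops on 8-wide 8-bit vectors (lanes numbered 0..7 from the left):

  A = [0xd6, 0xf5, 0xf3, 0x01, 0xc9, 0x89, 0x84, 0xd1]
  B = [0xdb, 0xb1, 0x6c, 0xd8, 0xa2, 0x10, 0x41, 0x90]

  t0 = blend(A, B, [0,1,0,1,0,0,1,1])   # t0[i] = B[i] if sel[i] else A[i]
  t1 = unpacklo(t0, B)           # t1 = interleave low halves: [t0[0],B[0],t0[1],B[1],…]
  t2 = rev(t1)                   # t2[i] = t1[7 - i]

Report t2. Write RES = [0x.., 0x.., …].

→ t0 |d6|b1|f3|d8|c9|89|41|90|
→ t1 |d6|db|b1|b1|f3|6c|d8|d8|
→ t2 |d8|d8|6c|f3|b1|b1|db|d6|

RES = [0xd8, 0xd8, 0x6c, 0xf3, 0xb1, 0xb1, 0xdb, 0xd6]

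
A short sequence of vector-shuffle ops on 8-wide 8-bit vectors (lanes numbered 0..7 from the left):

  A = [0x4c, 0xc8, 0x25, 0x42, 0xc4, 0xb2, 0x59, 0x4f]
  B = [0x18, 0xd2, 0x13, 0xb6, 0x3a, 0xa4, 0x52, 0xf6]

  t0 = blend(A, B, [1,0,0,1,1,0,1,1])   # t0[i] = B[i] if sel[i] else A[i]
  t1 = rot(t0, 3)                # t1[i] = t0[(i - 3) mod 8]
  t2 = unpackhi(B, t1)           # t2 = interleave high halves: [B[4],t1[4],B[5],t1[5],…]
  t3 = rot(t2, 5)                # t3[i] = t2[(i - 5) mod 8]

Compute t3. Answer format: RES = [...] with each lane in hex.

RES = [ 0x25  0x52  0xb6  0xf6  0x3a  0x3a  0xc8  0xa4 ]

t0 = [0x18, 0xc8, 0x25, 0xb6, 0x3a, 0xb2, 0x52, 0xf6]
t1 = [0xb2, 0x52, 0xf6, 0x18, 0xc8, 0x25, 0xb6, 0x3a]
t2 = [0x3a, 0xc8, 0xa4, 0x25, 0x52, 0xb6, 0xf6, 0x3a]
t3 = [0x25, 0x52, 0xb6, 0xf6, 0x3a, 0x3a, 0xc8, 0xa4]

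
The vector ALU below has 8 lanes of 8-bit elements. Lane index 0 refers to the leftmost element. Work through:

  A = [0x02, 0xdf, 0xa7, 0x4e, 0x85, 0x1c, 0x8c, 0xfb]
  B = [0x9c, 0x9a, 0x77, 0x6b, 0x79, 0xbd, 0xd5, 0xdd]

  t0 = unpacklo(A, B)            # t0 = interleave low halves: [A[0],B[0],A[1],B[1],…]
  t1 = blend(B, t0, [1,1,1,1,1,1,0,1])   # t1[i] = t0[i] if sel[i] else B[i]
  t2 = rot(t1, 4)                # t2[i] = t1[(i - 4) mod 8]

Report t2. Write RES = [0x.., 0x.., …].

RES = [ 0xa7  0x77  0xd5  0x6b  0x02  0x9c  0xdf  0x9a ]

→ t0 |02|9c|df|9a|a7|77|4e|6b|
→ t1 |02|9c|df|9a|a7|77|d5|6b|
→ t2 |a7|77|d5|6b|02|9c|df|9a|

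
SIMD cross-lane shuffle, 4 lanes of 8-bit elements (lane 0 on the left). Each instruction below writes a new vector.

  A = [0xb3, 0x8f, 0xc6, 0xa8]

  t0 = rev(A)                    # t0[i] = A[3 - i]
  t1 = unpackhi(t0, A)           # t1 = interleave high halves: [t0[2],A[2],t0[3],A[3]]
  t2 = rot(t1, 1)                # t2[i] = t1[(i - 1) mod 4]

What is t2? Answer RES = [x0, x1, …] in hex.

RES = [0xa8, 0x8f, 0xc6, 0xb3]

  t0: a8 c6 8f b3
  t1: 8f c6 b3 a8
  t2: a8 8f c6 b3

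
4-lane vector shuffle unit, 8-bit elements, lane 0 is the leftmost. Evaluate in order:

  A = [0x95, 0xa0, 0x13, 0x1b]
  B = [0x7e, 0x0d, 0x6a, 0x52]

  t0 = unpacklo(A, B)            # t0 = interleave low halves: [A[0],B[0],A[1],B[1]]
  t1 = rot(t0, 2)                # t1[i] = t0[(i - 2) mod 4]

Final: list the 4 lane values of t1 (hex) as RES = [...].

RES = [0xa0, 0x0d, 0x95, 0x7e]

  t0: 95 7e a0 0d
  t1: a0 0d 95 7e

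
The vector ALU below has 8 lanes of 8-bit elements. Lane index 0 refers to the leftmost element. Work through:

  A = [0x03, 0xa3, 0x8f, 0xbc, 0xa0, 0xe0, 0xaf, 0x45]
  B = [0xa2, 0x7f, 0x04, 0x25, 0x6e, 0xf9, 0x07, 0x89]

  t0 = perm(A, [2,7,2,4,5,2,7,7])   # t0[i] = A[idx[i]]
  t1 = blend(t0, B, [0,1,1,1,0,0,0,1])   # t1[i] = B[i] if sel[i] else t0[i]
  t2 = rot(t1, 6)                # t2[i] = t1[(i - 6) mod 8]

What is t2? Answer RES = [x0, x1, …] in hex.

RES = [0x04, 0x25, 0xe0, 0x8f, 0x45, 0x89, 0x8f, 0x7f]

t0 = [0x8f, 0x45, 0x8f, 0xa0, 0xe0, 0x8f, 0x45, 0x45]
t1 = [0x8f, 0x7f, 0x04, 0x25, 0xe0, 0x8f, 0x45, 0x89]
t2 = [0x04, 0x25, 0xe0, 0x8f, 0x45, 0x89, 0x8f, 0x7f]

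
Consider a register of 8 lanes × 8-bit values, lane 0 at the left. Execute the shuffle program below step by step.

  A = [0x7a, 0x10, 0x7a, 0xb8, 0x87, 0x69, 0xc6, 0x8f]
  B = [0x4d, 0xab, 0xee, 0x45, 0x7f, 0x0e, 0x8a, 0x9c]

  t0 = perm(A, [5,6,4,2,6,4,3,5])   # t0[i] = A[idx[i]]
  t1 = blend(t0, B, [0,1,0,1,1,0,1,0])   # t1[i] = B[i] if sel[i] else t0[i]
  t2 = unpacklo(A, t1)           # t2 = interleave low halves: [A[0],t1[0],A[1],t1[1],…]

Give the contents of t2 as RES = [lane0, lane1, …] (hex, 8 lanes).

t0 = [0x69, 0xc6, 0x87, 0x7a, 0xc6, 0x87, 0xb8, 0x69]
t1 = [0x69, 0xab, 0x87, 0x45, 0x7f, 0x87, 0x8a, 0x69]
t2 = [0x7a, 0x69, 0x10, 0xab, 0x7a, 0x87, 0xb8, 0x45]

RES = [ 0x7a  0x69  0x10  0xab  0x7a  0x87  0xb8  0x45 ]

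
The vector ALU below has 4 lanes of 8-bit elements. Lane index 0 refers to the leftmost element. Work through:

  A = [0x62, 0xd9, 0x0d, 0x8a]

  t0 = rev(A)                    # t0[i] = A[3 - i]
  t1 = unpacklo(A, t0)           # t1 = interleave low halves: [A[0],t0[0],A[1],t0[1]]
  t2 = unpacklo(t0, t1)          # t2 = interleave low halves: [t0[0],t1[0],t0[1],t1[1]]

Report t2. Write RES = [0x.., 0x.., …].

RES = [0x8a, 0x62, 0x0d, 0x8a]

t0 = [0x8a, 0x0d, 0xd9, 0x62]
t1 = [0x62, 0x8a, 0xd9, 0x0d]
t2 = [0x8a, 0x62, 0x0d, 0x8a]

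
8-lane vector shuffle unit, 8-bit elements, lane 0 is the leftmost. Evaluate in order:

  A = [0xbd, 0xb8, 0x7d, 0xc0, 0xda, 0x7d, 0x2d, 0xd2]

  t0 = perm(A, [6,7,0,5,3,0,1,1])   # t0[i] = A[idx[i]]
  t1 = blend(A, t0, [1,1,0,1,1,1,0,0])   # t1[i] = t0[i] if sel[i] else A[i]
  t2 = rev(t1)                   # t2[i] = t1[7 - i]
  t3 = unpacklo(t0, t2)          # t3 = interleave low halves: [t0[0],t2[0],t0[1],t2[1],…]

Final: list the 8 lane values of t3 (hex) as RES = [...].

RES = [0x2d, 0xd2, 0xd2, 0x2d, 0xbd, 0xbd, 0x7d, 0xc0]

t0 = [0x2d, 0xd2, 0xbd, 0x7d, 0xc0, 0xbd, 0xb8, 0xb8]
t1 = [0x2d, 0xd2, 0x7d, 0x7d, 0xc0, 0xbd, 0x2d, 0xd2]
t2 = [0xd2, 0x2d, 0xbd, 0xc0, 0x7d, 0x7d, 0xd2, 0x2d]
t3 = [0x2d, 0xd2, 0xd2, 0x2d, 0xbd, 0xbd, 0x7d, 0xc0]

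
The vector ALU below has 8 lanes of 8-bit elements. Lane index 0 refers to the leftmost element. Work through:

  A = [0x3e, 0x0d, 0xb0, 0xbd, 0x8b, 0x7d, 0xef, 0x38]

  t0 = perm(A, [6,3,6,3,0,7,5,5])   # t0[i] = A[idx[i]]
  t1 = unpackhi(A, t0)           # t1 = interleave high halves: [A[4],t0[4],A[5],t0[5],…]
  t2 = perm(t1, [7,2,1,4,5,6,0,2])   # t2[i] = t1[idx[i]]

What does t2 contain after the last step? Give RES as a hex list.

t0 = [0xef, 0xbd, 0xef, 0xbd, 0x3e, 0x38, 0x7d, 0x7d]
t1 = [0x8b, 0x3e, 0x7d, 0x38, 0xef, 0x7d, 0x38, 0x7d]
t2 = [0x7d, 0x7d, 0x3e, 0xef, 0x7d, 0x38, 0x8b, 0x7d]

RES = [0x7d, 0x7d, 0x3e, 0xef, 0x7d, 0x38, 0x8b, 0x7d]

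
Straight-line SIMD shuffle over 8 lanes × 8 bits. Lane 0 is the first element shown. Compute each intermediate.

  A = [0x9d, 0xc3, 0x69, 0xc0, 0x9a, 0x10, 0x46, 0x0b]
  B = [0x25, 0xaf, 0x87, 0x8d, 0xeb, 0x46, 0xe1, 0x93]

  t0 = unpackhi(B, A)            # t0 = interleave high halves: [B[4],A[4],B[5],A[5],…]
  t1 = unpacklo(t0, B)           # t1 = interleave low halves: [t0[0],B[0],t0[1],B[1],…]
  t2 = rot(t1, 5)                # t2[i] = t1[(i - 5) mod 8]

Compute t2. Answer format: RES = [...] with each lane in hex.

RES = [ 0xaf  0x46  0x87  0x10  0x8d  0xeb  0x25  0x9a ]

t0 = [0xeb, 0x9a, 0x46, 0x10, 0xe1, 0x46, 0x93, 0x0b]
t1 = [0xeb, 0x25, 0x9a, 0xaf, 0x46, 0x87, 0x10, 0x8d]
t2 = [0xaf, 0x46, 0x87, 0x10, 0x8d, 0xeb, 0x25, 0x9a]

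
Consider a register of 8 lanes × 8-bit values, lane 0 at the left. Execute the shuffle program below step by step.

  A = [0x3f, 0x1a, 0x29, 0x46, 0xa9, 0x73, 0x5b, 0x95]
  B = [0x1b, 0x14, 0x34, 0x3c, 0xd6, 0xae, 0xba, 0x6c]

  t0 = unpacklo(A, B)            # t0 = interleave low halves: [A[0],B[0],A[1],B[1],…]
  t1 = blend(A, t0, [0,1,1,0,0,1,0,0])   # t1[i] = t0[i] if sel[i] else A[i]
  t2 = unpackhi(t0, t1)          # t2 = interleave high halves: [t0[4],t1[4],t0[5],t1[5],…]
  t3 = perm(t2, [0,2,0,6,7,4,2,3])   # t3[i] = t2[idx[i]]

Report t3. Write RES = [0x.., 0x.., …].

t0 = [0x3f, 0x1b, 0x1a, 0x14, 0x29, 0x34, 0x46, 0x3c]
t1 = [0x3f, 0x1b, 0x1a, 0x46, 0xa9, 0x34, 0x5b, 0x95]
t2 = [0x29, 0xa9, 0x34, 0x34, 0x46, 0x5b, 0x3c, 0x95]
t3 = [0x29, 0x34, 0x29, 0x3c, 0x95, 0x46, 0x34, 0x34]

RES = [ 0x29  0x34  0x29  0x3c  0x95  0x46  0x34  0x34 ]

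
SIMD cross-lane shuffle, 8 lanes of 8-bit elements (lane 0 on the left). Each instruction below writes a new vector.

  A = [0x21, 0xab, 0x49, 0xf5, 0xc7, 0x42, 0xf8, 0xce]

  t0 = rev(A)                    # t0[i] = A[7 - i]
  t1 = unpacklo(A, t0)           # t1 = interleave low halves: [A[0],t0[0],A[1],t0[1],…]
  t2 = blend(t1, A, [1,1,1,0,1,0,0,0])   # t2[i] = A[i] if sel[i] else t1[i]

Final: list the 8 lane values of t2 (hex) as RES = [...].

→ t0 |ce|f8|42|c7|f5|49|ab|21|
→ t1 |21|ce|ab|f8|49|42|f5|c7|
→ t2 |21|ab|49|f8|c7|42|f5|c7|

RES = [0x21, 0xab, 0x49, 0xf8, 0xc7, 0x42, 0xf5, 0xc7]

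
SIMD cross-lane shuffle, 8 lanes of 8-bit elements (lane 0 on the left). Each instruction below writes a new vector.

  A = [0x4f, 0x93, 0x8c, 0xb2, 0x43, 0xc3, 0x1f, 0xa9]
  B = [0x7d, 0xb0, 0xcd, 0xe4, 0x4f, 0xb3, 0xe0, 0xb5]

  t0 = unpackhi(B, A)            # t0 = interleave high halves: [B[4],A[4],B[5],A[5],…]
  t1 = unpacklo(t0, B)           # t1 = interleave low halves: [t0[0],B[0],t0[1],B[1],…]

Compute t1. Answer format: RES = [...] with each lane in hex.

RES = [ 0x4f  0x7d  0x43  0xb0  0xb3  0xcd  0xc3  0xe4 ]

  t0: 4f 43 b3 c3 e0 1f b5 a9
  t1: 4f 7d 43 b0 b3 cd c3 e4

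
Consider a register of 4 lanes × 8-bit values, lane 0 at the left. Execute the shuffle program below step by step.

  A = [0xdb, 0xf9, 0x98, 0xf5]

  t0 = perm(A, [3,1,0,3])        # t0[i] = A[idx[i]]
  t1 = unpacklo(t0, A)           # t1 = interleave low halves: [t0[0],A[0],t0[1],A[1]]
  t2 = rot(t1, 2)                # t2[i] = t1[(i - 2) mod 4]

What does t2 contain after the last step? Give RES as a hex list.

RES = [0xf9, 0xf9, 0xf5, 0xdb]

  t0: f5 f9 db f5
  t1: f5 db f9 f9
  t2: f9 f9 f5 db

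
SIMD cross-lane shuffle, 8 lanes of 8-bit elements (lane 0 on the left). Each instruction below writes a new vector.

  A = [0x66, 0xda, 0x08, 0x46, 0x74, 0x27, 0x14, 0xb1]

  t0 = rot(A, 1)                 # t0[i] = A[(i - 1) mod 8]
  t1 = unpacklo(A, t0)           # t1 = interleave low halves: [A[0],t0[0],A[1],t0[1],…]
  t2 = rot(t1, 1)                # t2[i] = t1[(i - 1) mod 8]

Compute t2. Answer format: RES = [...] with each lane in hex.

RES = [0x08, 0x66, 0xb1, 0xda, 0x66, 0x08, 0xda, 0x46]

  t0: b1 66 da 08 46 74 27 14
  t1: 66 b1 da 66 08 da 46 08
  t2: 08 66 b1 da 66 08 da 46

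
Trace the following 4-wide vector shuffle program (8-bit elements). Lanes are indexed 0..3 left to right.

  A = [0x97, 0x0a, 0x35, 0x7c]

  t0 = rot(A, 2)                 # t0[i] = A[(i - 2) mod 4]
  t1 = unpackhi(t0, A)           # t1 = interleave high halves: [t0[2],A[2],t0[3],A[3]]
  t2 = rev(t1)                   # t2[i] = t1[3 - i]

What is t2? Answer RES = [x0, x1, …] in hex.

RES = [0x7c, 0x0a, 0x35, 0x97]

t0 = [0x35, 0x7c, 0x97, 0x0a]
t1 = [0x97, 0x35, 0x0a, 0x7c]
t2 = [0x7c, 0x0a, 0x35, 0x97]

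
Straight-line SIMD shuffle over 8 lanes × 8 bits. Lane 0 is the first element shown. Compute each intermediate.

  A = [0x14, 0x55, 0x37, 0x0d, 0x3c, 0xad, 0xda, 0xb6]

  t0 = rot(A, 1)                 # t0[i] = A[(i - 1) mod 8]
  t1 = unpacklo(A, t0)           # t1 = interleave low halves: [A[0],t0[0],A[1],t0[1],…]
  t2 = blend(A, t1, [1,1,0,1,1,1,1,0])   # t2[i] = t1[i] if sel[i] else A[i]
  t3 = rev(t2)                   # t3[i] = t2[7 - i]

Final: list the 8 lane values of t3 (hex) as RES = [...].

RES = [0xb6, 0x0d, 0x55, 0x37, 0x14, 0x37, 0xb6, 0x14]

  t0: b6 14 55 37 0d 3c ad da
  t1: 14 b6 55 14 37 55 0d 37
  t2: 14 b6 37 14 37 55 0d b6
  t3: b6 0d 55 37 14 37 b6 14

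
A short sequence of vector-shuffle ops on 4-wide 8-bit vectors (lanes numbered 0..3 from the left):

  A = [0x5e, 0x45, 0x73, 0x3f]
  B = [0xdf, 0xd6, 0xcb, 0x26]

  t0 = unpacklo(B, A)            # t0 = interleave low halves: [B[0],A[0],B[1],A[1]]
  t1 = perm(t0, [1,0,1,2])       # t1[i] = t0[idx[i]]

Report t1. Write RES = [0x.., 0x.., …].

RES = [ 0x5e  0xdf  0x5e  0xd6 ]

t0 = [0xdf, 0x5e, 0xd6, 0x45]
t1 = [0x5e, 0xdf, 0x5e, 0xd6]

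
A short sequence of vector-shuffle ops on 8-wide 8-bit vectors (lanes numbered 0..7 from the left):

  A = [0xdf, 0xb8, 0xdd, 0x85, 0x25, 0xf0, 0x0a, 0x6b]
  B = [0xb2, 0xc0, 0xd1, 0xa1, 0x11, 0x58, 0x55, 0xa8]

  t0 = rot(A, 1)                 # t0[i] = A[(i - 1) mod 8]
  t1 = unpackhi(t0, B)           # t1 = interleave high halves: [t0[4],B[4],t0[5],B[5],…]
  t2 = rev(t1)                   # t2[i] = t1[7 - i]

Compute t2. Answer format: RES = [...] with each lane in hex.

t0 = [0x6b, 0xdf, 0xb8, 0xdd, 0x85, 0x25, 0xf0, 0x0a]
t1 = [0x85, 0x11, 0x25, 0x58, 0xf0, 0x55, 0x0a, 0xa8]
t2 = [0xa8, 0x0a, 0x55, 0xf0, 0x58, 0x25, 0x11, 0x85]

RES = [0xa8, 0x0a, 0x55, 0xf0, 0x58, 0x25, 0x11, 0x85]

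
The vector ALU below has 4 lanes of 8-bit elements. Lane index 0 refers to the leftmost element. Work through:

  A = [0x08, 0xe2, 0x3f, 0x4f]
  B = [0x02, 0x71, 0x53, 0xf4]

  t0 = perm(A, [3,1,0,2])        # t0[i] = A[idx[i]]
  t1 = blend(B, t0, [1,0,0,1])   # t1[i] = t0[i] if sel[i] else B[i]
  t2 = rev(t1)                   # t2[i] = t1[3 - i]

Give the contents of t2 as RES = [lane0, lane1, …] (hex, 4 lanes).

RES = [ 0x3f  0x53  0x71  0x4f ]

  t0: 4f e2 08 3f
  t1: 4f 71 53 3f
  t2: 3f 53 71 4f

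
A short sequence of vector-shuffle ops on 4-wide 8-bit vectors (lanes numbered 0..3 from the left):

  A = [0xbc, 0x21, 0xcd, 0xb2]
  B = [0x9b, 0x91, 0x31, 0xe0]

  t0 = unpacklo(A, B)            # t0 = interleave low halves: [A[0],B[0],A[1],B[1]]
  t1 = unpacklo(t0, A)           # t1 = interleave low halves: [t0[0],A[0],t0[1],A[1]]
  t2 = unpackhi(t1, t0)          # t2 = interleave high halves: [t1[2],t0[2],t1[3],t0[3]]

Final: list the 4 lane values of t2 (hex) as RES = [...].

  t0: bc 9b 21 91
  t1: bc bc 9b 21
  t2: 9b 21 21 91

RES = [0x9b, 0x21, 0x21, 0x91]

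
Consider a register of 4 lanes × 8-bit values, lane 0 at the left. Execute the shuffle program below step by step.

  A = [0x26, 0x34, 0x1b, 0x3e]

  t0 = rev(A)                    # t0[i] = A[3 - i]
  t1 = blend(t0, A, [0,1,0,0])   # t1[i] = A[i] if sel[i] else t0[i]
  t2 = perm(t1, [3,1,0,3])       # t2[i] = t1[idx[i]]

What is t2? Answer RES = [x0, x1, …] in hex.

  t0: 3e 1b 34 26
  t1: 3e 34 34 26
  t2: 26 34 3e 26

RES = [0x26, 0x34, 0x3e, 0x26]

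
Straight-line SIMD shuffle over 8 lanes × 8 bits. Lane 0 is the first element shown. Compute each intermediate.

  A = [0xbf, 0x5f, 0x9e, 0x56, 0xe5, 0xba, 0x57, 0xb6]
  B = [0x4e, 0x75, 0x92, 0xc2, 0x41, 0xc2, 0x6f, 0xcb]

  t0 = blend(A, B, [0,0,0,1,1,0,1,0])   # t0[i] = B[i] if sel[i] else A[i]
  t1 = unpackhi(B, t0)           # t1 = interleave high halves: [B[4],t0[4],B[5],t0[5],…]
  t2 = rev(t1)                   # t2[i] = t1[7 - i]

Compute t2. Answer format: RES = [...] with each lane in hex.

→ t0 |bf|5f|9e|c2|41|ba|6f|b6|
→ t1 |41|41|c2|ba|6f|6f|cb|b6|
→ t2 |b6|cb|6f|6f|ba|c2|41|41|

RES = [ 0xb6  0xcb  0x6f  0x6f  0xba  0xc2  0x41  0x41 ]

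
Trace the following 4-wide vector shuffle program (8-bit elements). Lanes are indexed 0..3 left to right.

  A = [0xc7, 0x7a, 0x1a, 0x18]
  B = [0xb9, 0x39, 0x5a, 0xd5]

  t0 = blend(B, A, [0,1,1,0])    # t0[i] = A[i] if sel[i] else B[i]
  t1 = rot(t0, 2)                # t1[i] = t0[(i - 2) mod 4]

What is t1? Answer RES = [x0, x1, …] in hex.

RES = [ 0x1a  0xd5  0xb9  0x7a ]

→ t0 |b9|7a|1a|d5|
→ t1 |1a|d5|b9|7a|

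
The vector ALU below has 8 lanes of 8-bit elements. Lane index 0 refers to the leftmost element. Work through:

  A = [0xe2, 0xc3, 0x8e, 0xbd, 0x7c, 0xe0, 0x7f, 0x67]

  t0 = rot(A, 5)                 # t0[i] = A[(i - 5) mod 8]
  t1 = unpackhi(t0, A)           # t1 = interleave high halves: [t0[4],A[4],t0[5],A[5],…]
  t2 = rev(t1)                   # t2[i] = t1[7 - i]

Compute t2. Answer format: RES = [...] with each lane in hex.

RES = [ 0x67  0x8e  0x7f  0xc3  0xe0  0xe2  0x7c  0x67 ]

t0 = [0xbd, 0x7c, 0xe0, 0x7f, 0x67, 0xe2, 0xc3, 0x8e]
t1 = [0x67, 0x7c, 0xe2, 0xe0, 0xc3, 0x7f, 0x8e, 0x67]
t2 = [0x67, 0x8e, 0x7f, 0xc3, 0xe0, 0xe2, 0x7c, 0x67]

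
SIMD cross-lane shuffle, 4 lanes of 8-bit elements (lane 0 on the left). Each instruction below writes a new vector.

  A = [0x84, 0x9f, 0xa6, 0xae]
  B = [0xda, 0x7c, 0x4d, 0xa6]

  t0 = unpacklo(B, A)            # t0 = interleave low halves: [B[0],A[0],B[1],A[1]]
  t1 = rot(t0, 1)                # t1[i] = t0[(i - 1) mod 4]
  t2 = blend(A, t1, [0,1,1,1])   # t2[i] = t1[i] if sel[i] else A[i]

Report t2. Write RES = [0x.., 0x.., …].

  t0: da 84 7c 9f
  t1: 9f da 84 7c
  t2: 84 da 84 7c

RES = [0x84, 0xda, 0x84, 0x7c]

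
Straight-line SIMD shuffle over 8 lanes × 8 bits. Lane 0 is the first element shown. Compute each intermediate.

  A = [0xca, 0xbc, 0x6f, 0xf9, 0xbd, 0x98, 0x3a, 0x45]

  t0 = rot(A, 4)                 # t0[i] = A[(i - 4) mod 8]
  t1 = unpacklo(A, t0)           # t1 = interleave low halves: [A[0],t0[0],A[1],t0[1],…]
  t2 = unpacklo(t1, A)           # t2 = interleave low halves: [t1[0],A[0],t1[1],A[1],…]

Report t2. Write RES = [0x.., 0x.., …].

  t0: bd 98 3a 45 ca bc 6f f9
  t1: ca bd bc 98 6f 3a f9 45
  t2: ca ca bd bc bc 6f 98 f9

RES = [0xca, 0xca, 0xbd, 0xbc, 0xbc, 0x6f, 0x98, 0xf9]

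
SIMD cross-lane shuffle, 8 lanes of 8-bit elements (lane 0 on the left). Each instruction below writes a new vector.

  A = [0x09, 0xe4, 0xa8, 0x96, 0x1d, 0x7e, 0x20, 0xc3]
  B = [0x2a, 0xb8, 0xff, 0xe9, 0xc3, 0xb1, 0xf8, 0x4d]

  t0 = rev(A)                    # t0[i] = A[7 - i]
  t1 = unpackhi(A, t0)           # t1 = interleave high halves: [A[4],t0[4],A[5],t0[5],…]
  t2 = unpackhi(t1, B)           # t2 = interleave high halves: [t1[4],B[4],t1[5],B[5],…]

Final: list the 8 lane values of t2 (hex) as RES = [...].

→ t0 |c3|20|7e|1d|96|a8|e4|09|
→ t1 |1d|96|7e|a8|20|e4|c3|09|
→ t2 |20|c3|e4|b1|c3|f8|09|4d|

RES = [ 0x20  0xc3  0xe4  0xb1  0xc3  0xf8  0x09  0x4d ]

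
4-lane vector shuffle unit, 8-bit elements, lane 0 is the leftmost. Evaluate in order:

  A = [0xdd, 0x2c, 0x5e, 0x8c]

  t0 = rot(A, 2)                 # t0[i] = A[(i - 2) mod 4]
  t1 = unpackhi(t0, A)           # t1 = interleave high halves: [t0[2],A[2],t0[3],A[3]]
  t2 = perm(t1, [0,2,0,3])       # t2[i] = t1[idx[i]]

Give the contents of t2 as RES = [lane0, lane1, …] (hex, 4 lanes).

RES = [ 0xdd  0x2c  0xdd  0x8c ]

→ t0 |5e|8c|dd|2c|
→ t1 |dd|5e|2c|8c|
→ t2 |dd|2c|dd|8c|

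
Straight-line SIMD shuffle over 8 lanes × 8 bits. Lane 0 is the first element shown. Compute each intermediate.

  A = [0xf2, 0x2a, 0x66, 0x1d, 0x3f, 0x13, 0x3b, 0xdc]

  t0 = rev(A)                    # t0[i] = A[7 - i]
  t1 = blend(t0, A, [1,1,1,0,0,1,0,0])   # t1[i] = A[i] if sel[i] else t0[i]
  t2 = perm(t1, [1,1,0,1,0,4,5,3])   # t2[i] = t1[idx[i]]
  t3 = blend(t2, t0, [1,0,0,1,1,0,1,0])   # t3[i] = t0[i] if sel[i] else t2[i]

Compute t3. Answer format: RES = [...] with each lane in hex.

RES = [0xdc, 0x2a, 0xf2, 0x3f, 0x1d, 0x1d, 0x2a, 0x3f]

t0 = [0xdc, 0x3b, 0x13, 0x3f, 0x1d, 0x66, 0x2a, 0xf2]
t1 = [0xf2, 0x2a, 0x66, 0x3f, 0x1d, 0x13, 0x2a, 0xf2]
t2 = [0x2a, 0x2a, 0xf2, 0x2a, 0xf2, 0x1d, 0x13, 0x3f]
t3 = [0xdc, 0x2a, 0xf2, 0x3f, 0x1d, 0x1d, 0x2a, 0x3f]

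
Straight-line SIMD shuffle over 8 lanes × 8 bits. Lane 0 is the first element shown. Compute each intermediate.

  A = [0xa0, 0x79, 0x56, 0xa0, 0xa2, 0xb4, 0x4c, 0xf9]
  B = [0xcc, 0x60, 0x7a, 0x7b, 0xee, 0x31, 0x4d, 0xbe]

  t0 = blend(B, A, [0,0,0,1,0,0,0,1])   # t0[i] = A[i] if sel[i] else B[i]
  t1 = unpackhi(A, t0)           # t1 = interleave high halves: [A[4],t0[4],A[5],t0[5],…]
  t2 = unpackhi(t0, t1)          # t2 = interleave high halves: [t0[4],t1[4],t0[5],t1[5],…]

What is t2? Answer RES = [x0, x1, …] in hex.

RES = [0xee, 0x4c, 0x31, 0x4d, 0x4d, 0xf9, 0xf9, 0xf9]

t0 = [0xcc, 0x60, 0x7a, 0xa0, 0xee, 0x31, 0x4d, 0xf9]
t1 = [0xa2, 0xee, 0xb4, 0x31, 0x4c, 0x4d, 0xf9, 0xf9]
t2 = [0xee, 0x4c, 0x31, 0x4d, 0x4d, 0xf9, 0xf9, 0xf9]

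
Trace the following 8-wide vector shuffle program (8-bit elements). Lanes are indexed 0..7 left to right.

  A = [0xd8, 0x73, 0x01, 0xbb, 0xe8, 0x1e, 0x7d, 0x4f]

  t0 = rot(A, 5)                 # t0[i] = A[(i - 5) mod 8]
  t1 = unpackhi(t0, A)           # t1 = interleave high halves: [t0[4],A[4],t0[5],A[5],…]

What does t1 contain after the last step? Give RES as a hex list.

→ t0 |bb|e8|1e|7d|4f|d8|73|01|
→ t1 |4f|e8|d8|1e|73|7d|01|4f|

RES = [ 0x4f  0xe8  0xd8  0x1e  0x73  0x7d  0x01  0x4f ]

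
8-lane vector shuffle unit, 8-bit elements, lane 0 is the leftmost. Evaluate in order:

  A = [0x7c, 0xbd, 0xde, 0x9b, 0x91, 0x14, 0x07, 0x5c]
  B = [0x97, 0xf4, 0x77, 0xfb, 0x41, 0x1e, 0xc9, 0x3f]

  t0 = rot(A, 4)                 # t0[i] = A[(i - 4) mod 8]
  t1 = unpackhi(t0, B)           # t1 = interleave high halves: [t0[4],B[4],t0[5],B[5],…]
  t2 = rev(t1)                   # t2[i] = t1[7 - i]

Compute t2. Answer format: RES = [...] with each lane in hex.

RES = [ 0x3f  0x9b  0xc9  0xde  0x1e  0xbd  0x41  0x7c ]

t0 = [0x91, 0x14, 0x07, 0x5c, 0x7c, 0xbd, 0xde, 0x9b]
t1 = [0x7c, 0x41, 0xbd, 0x1e, 0xde, 0xc9, 0x9b, 0x3f]
t2 = [0x3f, 0x9b, 0xc9, 0xde, 0x1e, 0xbd, 0x41, 0x7c]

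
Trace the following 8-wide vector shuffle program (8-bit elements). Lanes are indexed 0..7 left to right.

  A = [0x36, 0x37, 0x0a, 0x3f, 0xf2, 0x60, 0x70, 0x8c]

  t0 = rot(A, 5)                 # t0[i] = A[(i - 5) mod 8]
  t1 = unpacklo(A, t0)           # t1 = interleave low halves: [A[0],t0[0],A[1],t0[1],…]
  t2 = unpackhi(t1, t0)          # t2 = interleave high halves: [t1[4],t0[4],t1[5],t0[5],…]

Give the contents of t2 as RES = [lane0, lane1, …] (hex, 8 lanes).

RES = [ 0x0a  0x8c  0x60  0x36  0x3f  0x37  0x70  0x0a ]

→ t0 |3f|f2|60|70|8c|36|37|0a|
→ t1 |36|3f|37|f2|0a|60|3f|70|
→ t2 |0a|8c|60|36|3f|37|70|0a|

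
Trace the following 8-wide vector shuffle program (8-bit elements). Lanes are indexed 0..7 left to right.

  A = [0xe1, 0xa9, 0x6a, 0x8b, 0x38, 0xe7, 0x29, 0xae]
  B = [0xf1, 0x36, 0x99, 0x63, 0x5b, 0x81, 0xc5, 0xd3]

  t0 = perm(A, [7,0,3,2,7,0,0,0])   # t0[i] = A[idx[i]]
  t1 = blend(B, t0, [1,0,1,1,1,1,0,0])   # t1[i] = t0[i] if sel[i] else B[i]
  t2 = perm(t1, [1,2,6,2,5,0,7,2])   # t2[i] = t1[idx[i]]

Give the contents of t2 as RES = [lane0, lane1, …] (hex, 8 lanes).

t0 = [0xae, 0xe1, 0x8b, 0x6a, 0xae, 0xe1, 0xe1, 0xe1]
t1 = [0xae, 0x36, 0x8b, 0x6a, 0xae, 0xe1, 0xc5, 0xd3]
t2 = [0x36, 0x8b, 0xc5, 0x8b, 0xe1, 0xae, 0xd3, 0x8b]

RES = [ 0x36  0x8b  0xc5  0x8b  0xe1  0xae  0xd3  0x8b ]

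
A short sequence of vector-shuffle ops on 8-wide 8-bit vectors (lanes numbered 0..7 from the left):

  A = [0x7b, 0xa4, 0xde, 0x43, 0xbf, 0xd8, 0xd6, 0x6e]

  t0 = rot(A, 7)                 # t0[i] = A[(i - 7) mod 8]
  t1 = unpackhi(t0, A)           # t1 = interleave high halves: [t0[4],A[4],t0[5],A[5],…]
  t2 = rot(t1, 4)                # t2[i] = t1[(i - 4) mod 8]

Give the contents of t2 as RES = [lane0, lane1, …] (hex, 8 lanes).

t0 = [0xa4, 0xde, 0x43, 0xbf, 0xd8, 0xd6, 0x6e, 0x7b]
t1 = [0xd8, 0xbf, 0xd6, 0xd8, 0x6e, 0xd6, 0x7b, 0x6e]
t2 = [0x6e, 0xd6, 0x7b, 0x6e, 0xd8, 0xbf, 0xd6, 0xd8]

RES = [0x6e, 0xd6, 0x7b, 0x6e, 0xd8, 0xbf, 0xd6, 0xd8]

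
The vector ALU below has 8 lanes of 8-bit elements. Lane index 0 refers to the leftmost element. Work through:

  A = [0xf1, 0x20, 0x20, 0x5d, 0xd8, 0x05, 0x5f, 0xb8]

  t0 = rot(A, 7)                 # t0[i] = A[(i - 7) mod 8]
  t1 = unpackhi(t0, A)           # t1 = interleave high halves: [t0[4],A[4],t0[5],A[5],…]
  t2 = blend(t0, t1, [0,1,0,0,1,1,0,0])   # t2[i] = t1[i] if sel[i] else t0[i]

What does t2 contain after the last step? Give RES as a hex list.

RES = [ 0x20  0xd8  0x5d  0xd8  0xb8  0x5f  0xb8  0xf1 ]

  t0: 20 20 5d d8 05 5f b8 f1
  t1: 05 d8 5f 05 b8 5f f1 b8
  t2: 20 d8 5d d8 b8 5f b8 f1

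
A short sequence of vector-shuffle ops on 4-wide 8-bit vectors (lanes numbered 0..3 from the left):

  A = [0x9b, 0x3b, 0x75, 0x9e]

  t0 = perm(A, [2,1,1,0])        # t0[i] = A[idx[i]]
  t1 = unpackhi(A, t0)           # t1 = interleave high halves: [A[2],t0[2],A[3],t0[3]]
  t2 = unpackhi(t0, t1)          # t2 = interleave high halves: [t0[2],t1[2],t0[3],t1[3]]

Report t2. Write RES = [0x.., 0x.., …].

RES = [ 0x3b  0x9e  0x9b  0x9b ]

→ t0 |75|3b|3b|9b|
→ t1 |75|3b|9e|9b|
→ t2 |3b|9e|9b|9b|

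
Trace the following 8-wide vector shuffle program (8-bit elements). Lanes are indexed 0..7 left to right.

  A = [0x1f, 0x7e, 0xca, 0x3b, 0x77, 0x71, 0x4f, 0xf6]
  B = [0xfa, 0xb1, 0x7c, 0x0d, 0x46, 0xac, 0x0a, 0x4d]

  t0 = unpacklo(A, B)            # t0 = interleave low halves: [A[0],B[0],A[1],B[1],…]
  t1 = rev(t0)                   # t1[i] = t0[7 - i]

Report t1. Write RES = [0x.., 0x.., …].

  t0: 1f fa 7e b1 ca 7c 3b 0d
  t1: 0d 3b 7c ca b1 7e fa 1f

RES = [ 0x0d  0x3b  0x7c  0xca  0xb1  0x7e  0xfa  0x1f ]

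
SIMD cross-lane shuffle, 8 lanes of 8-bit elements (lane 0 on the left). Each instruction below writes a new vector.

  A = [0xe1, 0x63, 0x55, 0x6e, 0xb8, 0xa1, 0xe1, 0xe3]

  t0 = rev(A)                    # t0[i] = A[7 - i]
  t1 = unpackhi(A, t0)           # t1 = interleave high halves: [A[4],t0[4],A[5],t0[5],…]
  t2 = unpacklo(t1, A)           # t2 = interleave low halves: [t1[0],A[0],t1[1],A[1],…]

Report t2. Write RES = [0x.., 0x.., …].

t0 = [0xe3, 0xe1, 0xa1, 0xb8, 0x6e, 0x55, 0x63, 0xe1]
t1 = [0xb8, 0x6e, 0xa1, 0x55, 0xe1, 0x63, 0xe3, 0xe1]
t2 = [0xb8, 0xe1, 0x6e, 0x63, 0xa1, 0x55, 0x55, 0x6e]

RES = [0xb8, 0xe1, 0x6e, 0x63, 0xa1, 0x55, 0x55, 0x6e]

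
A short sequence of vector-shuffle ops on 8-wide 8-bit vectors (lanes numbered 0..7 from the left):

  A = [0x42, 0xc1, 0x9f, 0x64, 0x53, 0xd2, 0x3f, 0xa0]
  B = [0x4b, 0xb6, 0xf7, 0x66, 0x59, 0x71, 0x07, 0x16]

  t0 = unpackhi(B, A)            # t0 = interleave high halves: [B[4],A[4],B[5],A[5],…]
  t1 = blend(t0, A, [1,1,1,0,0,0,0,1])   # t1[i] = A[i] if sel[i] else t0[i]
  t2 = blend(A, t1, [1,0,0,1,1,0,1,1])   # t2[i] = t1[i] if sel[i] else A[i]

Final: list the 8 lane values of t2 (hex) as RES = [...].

  t0: 59 53 71 d2 07 3f 16 a0
  t1: 42 c1 9f d2 07 3f 16 a0
  t2: 42 c1 9f d2 07 d2 16 a0

RES = [0x42, 0xc1, 0x9f, 0xd2, 0x07, 0xd2, 0x16, 0xa0]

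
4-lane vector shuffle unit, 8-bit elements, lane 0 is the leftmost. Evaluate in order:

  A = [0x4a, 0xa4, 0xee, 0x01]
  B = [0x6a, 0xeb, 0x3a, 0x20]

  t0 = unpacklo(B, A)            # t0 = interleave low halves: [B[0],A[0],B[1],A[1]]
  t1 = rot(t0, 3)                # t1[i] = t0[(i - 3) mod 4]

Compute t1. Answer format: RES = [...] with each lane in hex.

  t0: 6a 4a eb a4
  t1: 4a eb a4 6a

RES = [ 0x4a  0xeb  0xa4  0x6a ]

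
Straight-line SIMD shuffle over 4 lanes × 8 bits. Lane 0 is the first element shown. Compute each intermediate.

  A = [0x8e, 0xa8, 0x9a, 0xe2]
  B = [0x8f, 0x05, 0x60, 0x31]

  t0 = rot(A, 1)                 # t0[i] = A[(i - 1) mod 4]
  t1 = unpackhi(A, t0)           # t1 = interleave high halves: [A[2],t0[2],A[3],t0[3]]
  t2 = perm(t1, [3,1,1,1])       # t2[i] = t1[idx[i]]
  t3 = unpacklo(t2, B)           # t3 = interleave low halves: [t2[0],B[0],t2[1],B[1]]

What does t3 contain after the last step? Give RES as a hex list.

t0 = [0xe2, 0x8e, 0xa8, 0x9a]
t1 = [0x9a, 0xa8, 0xe2, 0x9a]
t2 = [0x9a, 0xa8, 0xa8, 0xa8]
t3 = [0x9a, 0x8f, 0xa8, 0x05]

RES = [ 0x9a  0x8f  0xa8  0x05 ]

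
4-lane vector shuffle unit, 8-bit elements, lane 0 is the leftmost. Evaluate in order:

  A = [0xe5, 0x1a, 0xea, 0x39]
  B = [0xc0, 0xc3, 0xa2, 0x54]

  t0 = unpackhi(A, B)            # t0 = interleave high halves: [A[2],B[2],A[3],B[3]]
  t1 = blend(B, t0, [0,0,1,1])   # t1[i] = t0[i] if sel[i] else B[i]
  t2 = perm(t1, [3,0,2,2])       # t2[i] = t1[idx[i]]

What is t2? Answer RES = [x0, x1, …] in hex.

t0 = [0xea, 0xa2, 0x39, 0x54]
t1 = [0xc0, 0xc3, 0x39, 0x54]
t2 = [0x54, 0xc0, 0x39, 0x39]

RES = [ 0x54  0xc0  0x39  0x39 ]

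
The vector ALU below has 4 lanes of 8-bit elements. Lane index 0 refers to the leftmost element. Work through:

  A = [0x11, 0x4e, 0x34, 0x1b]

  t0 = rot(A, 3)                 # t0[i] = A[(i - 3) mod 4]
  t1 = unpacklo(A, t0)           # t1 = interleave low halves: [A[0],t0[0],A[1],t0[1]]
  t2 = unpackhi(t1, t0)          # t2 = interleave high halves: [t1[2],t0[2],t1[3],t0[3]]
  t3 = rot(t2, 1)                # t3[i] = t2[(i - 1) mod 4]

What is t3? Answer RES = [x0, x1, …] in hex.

RES = [0x11, 0x4e, 0x1b, 0x34]

  t0: 4e 34 1b 11
  t1: 11 4e 4e 34
  t2: 4e 1b 34 11
  t3: 11 4e 1b 34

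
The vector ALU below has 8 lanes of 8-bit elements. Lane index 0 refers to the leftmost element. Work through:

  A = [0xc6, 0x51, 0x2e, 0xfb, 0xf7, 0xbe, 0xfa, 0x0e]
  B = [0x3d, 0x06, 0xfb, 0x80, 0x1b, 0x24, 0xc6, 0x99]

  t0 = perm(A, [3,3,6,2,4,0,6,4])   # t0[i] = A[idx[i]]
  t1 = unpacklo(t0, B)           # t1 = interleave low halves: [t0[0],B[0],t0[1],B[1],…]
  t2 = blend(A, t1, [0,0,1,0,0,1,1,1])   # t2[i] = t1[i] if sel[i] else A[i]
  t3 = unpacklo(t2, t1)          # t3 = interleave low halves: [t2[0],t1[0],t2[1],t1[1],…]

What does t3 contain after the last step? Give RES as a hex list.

RES = [ 0xc6  0xfb  0x51  0x3d  0xfb  0xfb  0xfb  0x06 ]

→ t0 |fb|fb|fa|2e|f7|c6|fa|f7|
→ t1 |fb|3d|fb|06|fa|fb|2e|80|
→ t2 |c6|51|fb|fb|f7|fb|2e|80|
→ t3 |c6|fb|51|3d|fb|fb|fb|06|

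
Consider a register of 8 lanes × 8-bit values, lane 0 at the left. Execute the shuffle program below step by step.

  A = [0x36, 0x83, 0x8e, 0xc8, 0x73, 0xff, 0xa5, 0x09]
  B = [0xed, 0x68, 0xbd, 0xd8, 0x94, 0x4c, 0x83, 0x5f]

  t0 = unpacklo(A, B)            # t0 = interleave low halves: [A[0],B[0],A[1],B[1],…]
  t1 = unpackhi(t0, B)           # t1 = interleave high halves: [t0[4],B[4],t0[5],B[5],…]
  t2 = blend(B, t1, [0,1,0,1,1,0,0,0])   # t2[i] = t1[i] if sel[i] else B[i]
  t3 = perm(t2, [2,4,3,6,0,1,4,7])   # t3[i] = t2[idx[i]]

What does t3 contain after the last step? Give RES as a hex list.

RES = [ 0xbd  0xc8  0x4c  0x83  0xed  0x94  0xc8  0x5f ]

t0 = [0x36, 0xed, 0x83, 0x68, 0x8e, 0xbd, 0xc8, 0xd8]
t1 = [0x8e, 0x94, 0xbd, 0x4c, 0xc8, 0x83, 0xd8, 0x5f]
t2 = [0xed, 0x94, 0xbd, 0x4c, 0xc8, 0x4c, 0x83, 0x5f]
t3 = [0xbd, 0xc8, 0x4c, 0x83, 0xed, 0x94, 0xc8, 0x5f]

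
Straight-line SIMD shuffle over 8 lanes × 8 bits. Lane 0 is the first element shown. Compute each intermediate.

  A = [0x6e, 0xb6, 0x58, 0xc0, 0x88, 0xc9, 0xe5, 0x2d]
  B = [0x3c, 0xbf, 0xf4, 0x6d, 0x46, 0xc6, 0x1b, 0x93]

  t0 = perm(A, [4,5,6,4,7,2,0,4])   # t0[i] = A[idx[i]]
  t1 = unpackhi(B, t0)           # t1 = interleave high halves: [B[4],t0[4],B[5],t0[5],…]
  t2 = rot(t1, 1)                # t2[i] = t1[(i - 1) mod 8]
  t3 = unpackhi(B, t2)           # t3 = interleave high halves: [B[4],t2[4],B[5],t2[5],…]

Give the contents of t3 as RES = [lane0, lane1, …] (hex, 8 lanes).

RES = [ 0x46  0x58  0xc6  0x1b  0x1b  0x6e  0x93  0x93 ]

t0 = [0x88, 0xc9, 0xe5, 0x88, 0x2d, 0x58, 0x6e, 0x88]
t1 = [0x46, 0x2d, 0xc6, 0x58, 0x1b, 0x6e, 0x93, 0x88]
t2 = [0x88, 0x46, 0x2d, 0xc6, 0x58, 0x1b, 0x6e, 0x93]
t3 = [0x46, 0x58, 0xc6, 0x1b, 0x1b, 0x6e, 0x93, 0x93]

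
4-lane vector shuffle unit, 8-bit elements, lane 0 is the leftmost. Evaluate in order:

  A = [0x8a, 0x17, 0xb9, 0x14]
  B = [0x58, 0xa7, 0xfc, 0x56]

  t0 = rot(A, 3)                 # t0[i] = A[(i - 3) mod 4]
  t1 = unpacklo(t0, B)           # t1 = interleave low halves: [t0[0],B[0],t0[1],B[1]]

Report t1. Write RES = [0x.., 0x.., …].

RES = [ 0x17  0x58  0xb9  0xa7 ]

  t0: 17 b9 14 8a
  t1: 17 58 b9 a7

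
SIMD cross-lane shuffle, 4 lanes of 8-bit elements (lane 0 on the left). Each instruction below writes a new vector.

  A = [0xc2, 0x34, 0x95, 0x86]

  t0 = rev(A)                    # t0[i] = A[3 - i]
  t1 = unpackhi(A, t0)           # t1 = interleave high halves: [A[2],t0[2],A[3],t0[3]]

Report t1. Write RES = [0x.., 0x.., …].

RES = [ 0x95  0x34  0x86  0xc2 ]

  t0: 86 95 34 c2
  t1: 95 34 86 c2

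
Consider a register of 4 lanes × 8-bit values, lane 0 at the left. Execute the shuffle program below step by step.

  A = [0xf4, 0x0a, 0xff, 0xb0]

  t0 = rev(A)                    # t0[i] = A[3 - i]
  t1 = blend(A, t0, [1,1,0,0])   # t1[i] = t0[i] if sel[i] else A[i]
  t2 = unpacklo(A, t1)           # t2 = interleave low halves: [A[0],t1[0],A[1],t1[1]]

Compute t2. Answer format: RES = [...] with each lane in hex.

RES = [ 0xf4  0xb0  0x0a  0xff ]

t0 = [0xb0, 0xff, 0x0a, 0xf4]
t1 = [0xb0, 0xff, 0xff, 0xb0]
t2 = [0xf4, 0xb0, 0x0a, 0xff]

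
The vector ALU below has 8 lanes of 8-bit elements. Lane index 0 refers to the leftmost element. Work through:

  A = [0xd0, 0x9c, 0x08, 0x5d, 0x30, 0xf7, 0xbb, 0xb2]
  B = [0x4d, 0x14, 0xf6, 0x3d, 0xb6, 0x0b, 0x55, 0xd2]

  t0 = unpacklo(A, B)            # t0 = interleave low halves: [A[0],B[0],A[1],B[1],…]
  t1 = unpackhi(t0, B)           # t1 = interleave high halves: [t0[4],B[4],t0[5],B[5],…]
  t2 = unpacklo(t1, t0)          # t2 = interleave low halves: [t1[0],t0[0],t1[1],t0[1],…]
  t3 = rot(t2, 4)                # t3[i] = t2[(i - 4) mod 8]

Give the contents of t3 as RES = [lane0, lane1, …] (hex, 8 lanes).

RES = [ 0xf6  0x9c  0x0b  0x14  0x08  0xd0  0xb6  0x4d ]

→ t0 |d0|4d|9c|14|08|f6|5d|3d|
→ t1 |08|b6|f6|0b|5d|55|3d|d2|
→ t2 |08|d0|b6|4d|f6|9c|0b|14|
→ t3 |f6|9c|0b|14|08|d0|b6|4d|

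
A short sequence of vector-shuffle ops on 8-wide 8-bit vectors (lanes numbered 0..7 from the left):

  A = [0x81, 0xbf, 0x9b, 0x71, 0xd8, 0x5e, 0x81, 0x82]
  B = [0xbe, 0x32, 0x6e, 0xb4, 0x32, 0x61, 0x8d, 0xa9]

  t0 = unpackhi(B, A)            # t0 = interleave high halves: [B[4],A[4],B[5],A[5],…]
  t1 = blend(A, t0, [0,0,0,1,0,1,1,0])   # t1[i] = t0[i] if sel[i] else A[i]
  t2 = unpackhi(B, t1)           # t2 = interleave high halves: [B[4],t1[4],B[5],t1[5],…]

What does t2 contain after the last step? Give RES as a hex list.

RES = [ 0x32  0xd8  0x61  0x81  0x8d  0xa9  0xa9  0x82 ]

  t0: 32 d8 61 5e 8d 81 a9 82
  t1: 81 bf 9b 5e d8 81 a9 82
  t2: 32 d8 61 81 8d a9 a9 82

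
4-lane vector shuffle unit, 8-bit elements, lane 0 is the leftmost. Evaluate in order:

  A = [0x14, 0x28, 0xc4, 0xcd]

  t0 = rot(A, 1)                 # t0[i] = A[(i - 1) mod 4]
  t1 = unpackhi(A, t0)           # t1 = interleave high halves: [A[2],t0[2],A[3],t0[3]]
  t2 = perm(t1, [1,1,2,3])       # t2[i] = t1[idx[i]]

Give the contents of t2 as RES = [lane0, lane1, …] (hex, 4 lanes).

  t0: cd 14 28 c4
  t1: c4 28 cd c4
  t2: 28 28 cd c4

RES = [0x28, 0x28, 0xcd, 0xc4]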